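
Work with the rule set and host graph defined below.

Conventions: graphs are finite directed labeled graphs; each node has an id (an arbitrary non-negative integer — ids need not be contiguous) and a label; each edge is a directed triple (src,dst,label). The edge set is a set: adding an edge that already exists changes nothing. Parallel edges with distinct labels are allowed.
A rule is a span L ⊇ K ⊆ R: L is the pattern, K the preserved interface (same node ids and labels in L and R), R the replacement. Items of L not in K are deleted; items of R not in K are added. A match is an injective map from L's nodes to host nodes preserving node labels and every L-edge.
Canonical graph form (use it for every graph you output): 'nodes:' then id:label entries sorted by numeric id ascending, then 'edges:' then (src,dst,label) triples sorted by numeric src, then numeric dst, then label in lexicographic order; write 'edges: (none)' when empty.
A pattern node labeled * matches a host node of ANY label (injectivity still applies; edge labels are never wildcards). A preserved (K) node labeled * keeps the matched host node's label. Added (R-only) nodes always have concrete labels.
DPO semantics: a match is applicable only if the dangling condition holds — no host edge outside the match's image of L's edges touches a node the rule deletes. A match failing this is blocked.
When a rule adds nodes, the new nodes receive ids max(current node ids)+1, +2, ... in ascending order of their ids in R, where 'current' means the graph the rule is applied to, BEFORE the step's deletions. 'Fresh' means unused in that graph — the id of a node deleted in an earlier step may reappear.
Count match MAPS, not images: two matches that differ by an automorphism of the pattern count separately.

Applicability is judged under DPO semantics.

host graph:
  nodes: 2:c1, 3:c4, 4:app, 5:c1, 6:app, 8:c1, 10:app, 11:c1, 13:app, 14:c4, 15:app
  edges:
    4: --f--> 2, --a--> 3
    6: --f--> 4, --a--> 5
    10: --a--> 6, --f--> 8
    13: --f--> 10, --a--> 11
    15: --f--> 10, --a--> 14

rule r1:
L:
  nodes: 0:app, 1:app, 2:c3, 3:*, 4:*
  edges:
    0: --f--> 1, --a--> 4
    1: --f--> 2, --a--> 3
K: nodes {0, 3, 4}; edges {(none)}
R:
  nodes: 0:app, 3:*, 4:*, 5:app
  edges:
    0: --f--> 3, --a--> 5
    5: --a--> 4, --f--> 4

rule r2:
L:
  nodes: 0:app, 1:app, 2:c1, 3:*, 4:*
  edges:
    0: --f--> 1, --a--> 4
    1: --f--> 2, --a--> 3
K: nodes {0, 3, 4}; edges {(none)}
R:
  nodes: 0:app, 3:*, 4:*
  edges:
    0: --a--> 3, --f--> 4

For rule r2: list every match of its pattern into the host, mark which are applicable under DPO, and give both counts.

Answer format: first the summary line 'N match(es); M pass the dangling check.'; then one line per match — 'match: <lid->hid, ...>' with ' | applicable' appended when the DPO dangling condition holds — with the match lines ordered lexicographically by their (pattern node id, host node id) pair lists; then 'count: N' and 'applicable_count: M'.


3 match(es); 1 pass the dangling check.
match: 0->6, 1->4, 2->2, 3->3, 4->5 | applicable
match: 0->13, 1->10, 2->8, 3->6, 4->11
match: 0->15, 1->10, 2->8, 3->6, 4->14
count: 3
applicable_count: 1


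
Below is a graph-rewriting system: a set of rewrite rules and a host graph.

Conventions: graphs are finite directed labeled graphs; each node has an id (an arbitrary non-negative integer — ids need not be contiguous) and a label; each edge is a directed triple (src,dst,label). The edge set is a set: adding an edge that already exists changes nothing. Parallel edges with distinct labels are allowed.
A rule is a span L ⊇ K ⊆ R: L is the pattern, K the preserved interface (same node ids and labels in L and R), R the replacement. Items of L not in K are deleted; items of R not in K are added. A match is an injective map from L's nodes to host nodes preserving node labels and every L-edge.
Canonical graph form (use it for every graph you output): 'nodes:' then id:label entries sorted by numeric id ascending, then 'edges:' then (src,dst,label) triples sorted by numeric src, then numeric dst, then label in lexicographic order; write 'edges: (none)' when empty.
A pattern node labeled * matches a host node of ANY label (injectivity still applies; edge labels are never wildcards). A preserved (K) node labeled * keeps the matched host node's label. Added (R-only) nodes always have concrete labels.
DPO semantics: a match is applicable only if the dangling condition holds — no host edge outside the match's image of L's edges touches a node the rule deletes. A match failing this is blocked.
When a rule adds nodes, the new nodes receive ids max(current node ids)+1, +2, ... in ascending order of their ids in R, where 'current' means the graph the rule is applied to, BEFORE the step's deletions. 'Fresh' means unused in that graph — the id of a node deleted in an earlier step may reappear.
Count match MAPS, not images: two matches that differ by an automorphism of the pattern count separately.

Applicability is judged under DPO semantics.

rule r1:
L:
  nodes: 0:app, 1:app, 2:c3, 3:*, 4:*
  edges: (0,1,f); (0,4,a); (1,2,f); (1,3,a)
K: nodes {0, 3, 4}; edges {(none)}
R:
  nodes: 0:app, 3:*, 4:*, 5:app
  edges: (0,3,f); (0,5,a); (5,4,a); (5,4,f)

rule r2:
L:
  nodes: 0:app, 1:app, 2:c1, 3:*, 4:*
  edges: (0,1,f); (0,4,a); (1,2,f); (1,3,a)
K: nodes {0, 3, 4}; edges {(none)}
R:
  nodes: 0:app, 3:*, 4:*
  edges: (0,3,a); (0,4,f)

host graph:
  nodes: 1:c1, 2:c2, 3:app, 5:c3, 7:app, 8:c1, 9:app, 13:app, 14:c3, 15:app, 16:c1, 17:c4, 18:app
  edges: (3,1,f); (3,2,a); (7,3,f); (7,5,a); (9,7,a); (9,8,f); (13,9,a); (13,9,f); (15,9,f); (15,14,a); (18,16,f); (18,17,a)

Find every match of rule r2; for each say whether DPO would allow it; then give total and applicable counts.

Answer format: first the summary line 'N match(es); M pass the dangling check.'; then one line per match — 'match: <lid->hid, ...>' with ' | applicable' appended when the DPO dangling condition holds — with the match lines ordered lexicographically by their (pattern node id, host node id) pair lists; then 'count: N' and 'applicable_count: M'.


2 match(es); 1 pass the dangling check.
match: 0->7, 1->3, 2->1, 3->2, 4->5 | applicable
match: 0->15, 1->9, 2->8, 3->7, 4->14
count: 2
applicable_count: 1


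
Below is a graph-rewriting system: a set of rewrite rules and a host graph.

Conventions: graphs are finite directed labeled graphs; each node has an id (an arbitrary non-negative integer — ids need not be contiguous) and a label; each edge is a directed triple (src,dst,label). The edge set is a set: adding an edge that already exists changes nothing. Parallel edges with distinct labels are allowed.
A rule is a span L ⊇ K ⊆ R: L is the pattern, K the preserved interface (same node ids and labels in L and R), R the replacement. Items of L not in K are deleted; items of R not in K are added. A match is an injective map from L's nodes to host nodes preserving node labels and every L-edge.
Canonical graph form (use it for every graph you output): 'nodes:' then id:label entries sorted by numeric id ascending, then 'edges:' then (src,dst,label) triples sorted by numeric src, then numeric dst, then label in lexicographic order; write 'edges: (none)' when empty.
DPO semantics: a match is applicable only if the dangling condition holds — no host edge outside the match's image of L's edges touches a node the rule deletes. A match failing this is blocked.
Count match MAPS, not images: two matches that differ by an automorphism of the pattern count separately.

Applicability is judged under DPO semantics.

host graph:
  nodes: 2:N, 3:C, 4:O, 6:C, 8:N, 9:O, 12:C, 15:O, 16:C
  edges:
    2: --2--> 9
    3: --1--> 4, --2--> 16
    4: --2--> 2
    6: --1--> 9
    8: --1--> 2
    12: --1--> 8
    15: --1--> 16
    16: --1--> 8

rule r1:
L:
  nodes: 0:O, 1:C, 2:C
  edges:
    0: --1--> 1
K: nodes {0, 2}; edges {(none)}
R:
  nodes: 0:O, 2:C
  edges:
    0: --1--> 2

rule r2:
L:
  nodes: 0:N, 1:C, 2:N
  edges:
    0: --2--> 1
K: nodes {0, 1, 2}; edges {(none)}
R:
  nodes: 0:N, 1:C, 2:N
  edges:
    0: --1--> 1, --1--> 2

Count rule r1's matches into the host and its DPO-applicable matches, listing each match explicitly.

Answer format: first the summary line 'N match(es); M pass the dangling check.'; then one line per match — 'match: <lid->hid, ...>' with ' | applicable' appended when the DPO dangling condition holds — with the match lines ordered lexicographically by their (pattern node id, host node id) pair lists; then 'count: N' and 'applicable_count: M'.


3 match(es); 0 pass the dangling check.
match: 0->15, 1->16, 2->3
match: 0->15, 1->16, 2->6
match: 0->15, 1->16, 2->12
count: 3
applicable_count: 0


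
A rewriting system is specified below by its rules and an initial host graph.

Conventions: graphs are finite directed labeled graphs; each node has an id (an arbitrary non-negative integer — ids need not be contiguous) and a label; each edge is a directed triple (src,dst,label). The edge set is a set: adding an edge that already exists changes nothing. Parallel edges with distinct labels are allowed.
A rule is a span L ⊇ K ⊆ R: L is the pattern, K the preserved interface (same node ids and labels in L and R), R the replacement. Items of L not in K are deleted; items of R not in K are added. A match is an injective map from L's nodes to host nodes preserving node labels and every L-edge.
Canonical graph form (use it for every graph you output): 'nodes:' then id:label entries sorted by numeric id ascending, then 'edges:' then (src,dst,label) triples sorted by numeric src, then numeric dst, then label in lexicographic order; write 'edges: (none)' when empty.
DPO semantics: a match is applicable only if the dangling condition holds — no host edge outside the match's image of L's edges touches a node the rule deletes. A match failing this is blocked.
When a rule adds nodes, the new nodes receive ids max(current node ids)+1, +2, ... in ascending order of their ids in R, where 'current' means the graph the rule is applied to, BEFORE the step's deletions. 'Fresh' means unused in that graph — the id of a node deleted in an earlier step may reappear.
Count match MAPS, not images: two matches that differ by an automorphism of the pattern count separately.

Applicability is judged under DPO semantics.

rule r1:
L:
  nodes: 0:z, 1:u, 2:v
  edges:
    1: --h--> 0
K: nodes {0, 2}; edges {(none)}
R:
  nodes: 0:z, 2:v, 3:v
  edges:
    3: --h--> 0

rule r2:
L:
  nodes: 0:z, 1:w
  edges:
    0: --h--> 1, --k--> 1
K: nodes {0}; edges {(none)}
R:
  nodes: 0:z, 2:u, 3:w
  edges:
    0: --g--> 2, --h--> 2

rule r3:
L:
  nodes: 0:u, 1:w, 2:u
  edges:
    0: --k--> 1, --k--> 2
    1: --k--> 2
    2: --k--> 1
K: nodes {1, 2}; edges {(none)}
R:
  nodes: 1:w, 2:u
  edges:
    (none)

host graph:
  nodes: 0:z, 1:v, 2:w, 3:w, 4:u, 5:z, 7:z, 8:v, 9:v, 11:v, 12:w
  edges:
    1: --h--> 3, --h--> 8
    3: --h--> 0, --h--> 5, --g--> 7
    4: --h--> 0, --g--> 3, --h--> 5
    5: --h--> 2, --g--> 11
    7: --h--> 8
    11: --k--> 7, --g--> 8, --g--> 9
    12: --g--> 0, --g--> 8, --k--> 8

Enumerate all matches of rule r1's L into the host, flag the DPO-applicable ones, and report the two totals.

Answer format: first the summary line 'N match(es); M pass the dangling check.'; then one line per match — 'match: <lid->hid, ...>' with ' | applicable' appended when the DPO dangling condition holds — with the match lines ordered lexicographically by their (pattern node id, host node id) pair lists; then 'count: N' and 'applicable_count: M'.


8 match(es); 0 pass the dangling check.
match: 0->0, 1->4, 2->1
match: 0->0, 1->4, 2->8
match: 0->0, 1->4, 2->9
match: 0->0, 1->4, 2->11
match: 0->5, 1->4, 2->1
match: 0->5, 1->4, 2->8
match: 0->5, 1->4, 2->9
match: 0->5, 1->4, 2->11
count: 8
applicable_count: 0


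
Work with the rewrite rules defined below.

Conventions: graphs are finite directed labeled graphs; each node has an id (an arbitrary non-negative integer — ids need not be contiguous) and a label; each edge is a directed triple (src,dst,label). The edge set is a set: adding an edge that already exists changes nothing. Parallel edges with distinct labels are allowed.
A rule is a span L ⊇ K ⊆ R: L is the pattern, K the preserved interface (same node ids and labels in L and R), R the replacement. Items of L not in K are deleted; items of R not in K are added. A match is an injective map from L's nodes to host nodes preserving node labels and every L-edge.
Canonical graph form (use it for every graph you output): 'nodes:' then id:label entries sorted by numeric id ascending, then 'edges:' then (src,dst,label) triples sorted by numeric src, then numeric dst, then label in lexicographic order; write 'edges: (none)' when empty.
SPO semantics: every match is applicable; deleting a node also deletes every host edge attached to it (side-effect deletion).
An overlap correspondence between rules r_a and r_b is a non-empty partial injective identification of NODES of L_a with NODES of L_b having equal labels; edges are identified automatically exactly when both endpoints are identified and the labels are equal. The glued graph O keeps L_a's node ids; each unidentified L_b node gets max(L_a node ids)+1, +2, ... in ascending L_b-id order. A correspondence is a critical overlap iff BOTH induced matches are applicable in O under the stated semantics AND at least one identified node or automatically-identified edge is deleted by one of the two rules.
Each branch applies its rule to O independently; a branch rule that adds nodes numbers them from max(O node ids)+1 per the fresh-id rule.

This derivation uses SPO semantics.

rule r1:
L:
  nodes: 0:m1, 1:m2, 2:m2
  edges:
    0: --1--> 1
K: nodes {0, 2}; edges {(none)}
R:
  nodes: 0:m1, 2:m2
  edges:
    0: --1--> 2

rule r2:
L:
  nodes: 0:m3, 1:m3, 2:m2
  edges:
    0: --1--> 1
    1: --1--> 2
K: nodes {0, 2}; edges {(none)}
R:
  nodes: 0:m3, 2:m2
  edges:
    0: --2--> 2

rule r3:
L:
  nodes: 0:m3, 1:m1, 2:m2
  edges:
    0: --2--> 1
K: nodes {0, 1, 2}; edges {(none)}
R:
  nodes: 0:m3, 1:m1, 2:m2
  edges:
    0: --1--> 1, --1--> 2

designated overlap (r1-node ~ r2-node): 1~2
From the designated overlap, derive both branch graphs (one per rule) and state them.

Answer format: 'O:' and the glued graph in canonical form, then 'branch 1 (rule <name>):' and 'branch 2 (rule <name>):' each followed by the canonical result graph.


O:
nodes: 0:m1, 1:m2, 2:m2, 3:m3, 4:m3
edges: (0,1,1); (3,4,1); (4,1,1)
branch 1 (rule r1):
nodes: 0:m1, 2:m2, 3:m3, 4:m3
edges: (0,2,1); (3,4,1)
branch 2 (rule r2):
nodes: 0:m1, 1:m2, 2:m2, 3:m3
edges: (0,1,1); (3,1,2)


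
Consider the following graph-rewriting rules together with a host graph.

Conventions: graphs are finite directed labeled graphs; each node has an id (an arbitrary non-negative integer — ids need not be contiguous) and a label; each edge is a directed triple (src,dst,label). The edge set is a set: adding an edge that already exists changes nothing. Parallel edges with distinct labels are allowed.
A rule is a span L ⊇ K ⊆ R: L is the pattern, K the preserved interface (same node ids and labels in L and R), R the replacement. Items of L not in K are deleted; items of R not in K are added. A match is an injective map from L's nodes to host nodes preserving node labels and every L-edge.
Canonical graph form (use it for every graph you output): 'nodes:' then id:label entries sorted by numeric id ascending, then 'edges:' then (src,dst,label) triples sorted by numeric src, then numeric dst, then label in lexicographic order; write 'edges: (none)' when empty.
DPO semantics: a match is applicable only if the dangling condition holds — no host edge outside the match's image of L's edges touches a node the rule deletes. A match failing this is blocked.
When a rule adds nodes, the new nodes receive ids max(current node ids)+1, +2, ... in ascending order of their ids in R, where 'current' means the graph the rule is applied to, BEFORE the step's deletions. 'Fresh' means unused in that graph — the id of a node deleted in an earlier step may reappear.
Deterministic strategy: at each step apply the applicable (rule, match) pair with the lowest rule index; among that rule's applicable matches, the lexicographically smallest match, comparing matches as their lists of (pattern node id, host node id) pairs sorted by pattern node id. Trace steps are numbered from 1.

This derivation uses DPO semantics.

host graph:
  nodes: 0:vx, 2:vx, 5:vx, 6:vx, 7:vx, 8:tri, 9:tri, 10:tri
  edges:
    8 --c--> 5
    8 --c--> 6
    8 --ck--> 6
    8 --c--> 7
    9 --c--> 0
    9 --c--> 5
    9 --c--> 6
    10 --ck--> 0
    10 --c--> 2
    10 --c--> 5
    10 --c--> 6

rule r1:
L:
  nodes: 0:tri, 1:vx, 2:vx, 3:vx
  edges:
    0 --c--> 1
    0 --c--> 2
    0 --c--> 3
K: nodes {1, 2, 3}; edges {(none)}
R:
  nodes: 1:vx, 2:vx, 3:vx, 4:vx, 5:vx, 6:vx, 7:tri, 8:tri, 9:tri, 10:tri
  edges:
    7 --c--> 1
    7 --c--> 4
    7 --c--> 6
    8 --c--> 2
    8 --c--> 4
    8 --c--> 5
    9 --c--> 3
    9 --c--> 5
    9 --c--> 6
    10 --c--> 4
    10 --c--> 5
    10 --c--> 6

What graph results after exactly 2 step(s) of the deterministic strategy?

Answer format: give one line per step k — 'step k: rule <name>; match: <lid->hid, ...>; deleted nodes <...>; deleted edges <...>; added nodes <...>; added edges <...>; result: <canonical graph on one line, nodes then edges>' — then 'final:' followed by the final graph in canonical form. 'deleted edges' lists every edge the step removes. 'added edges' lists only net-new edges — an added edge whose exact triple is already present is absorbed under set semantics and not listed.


step 1: rule r1; match: 0->9, 1->0, 2->5, 3->6; deleted nodes 9; deleted edges (9,0,c); (9,5,c); (9,6,c); added nodes 11, 12, 13, 14, 15, 16, 17; added edges (14,0,c); (14,11,c); (14,13,c); (15,5,c); (15,11,c); (15,12,c); (16,6,c); (16,12,c); (16,13,c); (17,11,c); (17,12,c); (17,13,c); result: nodes: 0:vx, 2:vx, 5:vx, 6:vx, 7:vx, 8:tri, 10:tri, 11:vx, 12:vx, 13:vx, 14:tri, 15:tri, 16:tri, 17:tri edges: (8,5,c); (8,6,c); (8,6,ck); (8,7,c); (10,0,ck); (10,2,c); (10,5,c); (10,6,c); (14,0,c); (14,11,c); (14,13,c); (15,5,c); (15,11,c); (15,12,c); (16,6,c); (16,12,c); (16,13,c); (17,11,c); (17,12,c); (17,13,c)
step 2: rule r1; match: 0->14, 1->0, 2->11, 3->13; deleted nodes 14; deleted edges (14,0,c); (14,11,c); (14,13,c); added nodes 18, 19, 20, 21, 22, 23, 24; added edges (21,0,c); (21,18,c); (21,20,c); (22,11,c); (22,18,c); (22,19,c); (23,13,c); (23,19,c); (23,20,c); (24,18,c); (24,19,c); (24,20,c); result: nodes: 0:vx, 2:vx, 5:vx, 6:vx, 7:vx, 8:tri, 10:tri, 11:vx, 12:vx, 13:vx, 15:tri, 16:tri, 17:tri, 18:vx, 19:vx, 20:vx, 21:tri, 22:tri, 23:tri, 24:tri edges: (8,5,c); (8,6,c); (8,6,ck); (8,7,c); (10,0,ck); (10,2,c); (10,5,c); (10,6,c); (15,5,c); (15,11,c); (15,12,c); (16,6,c); (16,12,c); (16,13,c); (17,11,c); (17,12,c); (17,13,c); (21,0,c); (21,18,c); (21,20,c); (22,11,c); (22,18,c); (22,19,c); (23,13,c); (23,19,c); (23,20,c); (24,18,c); (24,19,c); (24,20,c)
final:
nodes: 0:vx, 2:vx, 5:vx, 6:vx, 7:vx, 8:tri, 10:tri, 11:vx, 12:vx, 13:vx, 15:tri, 16:tri, 17:tri, 18:vx, 19:vx, 20:vx, 21:tri, 22:tri, 23:tri, 24:tri
edges: (8,5,c); (8,6,c); (8,6,ck); (8,7,c); (10,0,ck); (10,2,c); (10,5,c); (10,6,c); (15,5,c); (15,11,c); (15,12,c); (16,6,c); (16,12,c); (16,13,c); (17,11,c); (17,12,c); (17,13,c); (21,0,c); (21,18,c); (21,20,c); (22,11,c); (22,18,c); (22,19,c); (23,13,c); (23,19,c); (23,20,c); (24,18,c); (24,19,c); (24,20,c)


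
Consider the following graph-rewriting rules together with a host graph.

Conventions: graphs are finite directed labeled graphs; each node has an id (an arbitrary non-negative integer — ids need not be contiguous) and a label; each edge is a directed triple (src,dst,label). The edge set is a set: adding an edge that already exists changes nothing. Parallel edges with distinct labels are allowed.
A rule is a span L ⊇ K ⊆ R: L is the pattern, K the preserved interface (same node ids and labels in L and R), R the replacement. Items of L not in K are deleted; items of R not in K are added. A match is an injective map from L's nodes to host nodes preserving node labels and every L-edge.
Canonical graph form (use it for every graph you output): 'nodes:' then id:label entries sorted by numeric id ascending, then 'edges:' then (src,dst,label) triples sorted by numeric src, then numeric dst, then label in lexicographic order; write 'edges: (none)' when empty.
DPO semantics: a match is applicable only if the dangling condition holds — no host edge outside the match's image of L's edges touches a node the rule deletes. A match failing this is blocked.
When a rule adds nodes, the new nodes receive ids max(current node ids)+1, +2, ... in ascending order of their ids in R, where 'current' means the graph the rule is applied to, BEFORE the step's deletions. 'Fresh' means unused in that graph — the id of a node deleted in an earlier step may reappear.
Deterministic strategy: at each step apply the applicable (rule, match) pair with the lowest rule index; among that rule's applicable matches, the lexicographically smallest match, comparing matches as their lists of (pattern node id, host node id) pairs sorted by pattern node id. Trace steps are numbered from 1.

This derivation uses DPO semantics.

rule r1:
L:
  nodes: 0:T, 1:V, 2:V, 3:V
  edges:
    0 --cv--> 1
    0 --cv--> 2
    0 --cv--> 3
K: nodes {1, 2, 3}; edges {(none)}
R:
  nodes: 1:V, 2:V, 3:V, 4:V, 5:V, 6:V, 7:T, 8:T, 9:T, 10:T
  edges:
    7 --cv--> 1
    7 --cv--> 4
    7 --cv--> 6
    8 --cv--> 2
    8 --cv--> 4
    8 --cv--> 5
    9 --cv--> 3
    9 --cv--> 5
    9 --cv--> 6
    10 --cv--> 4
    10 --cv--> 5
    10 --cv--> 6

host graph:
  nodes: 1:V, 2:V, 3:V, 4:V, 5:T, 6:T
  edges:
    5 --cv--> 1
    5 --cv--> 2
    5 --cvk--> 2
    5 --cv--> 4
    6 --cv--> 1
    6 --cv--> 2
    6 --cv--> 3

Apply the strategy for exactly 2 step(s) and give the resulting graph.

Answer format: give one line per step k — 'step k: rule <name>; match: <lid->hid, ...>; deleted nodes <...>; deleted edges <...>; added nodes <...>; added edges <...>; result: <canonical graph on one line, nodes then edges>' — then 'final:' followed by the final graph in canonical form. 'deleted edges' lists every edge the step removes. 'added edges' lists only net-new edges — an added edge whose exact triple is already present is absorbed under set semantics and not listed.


step 1: rule r1; match: 0->6, 1->1, 2->2, 3->3; deleted nodes 6; deleted edges (6,1,cv); (6,2,cv); (6,3,cv); added nodes 7, 8, 9, 10, 11, 12, 13; added edges (10,1,cv); (10,7,cv); (10,9,cv); (11,2,cv); (11,7,cv); (11,8,cv); (12,3,cv); (12,8,cv); (12,9,cv); (13,7,cv); (13,8,cv); (13,9,cv); result: nodes: 1:V, 2:V, 3:V, 4:V, 5:T, 7:V, 8:V, 9:V, 10:T, 11:T, 12:T, 13:T edges: (5,1,cv); (5,2,cv); (5,2,cvk); (5,4,cv); (10,1,cv); (10,7,cv); (10,9,cv); (11,2,cv); (11,7,cv); (11,8,cv); (12,3,cv); (12,8,cv); (12,9,cv); (13,7,cv); (13,8,cv); (13,9,cv)
step 2: rule r1; match: 0->10, 1->1, 2->7, 3->9; deleted nodes 10; deleted edges (10,1,cv); (10,7,cv); (10,9,cv); added nodes 14, 15, 16, 17, 18, 19, 20; added edges (17,1,cv); (17,14,cv); (17,16,cv); (18,7,cv); (18,14,cv); (18,15,cv); (19,9,cv); (19,15,cv); (19,16,cv); (20,14,cv); (20,15,cv); (20,16,cv); result: nodes: 1:V, 2:V, 3:V, 4:V, 5:T, 7:V, 8:V, 9:V, 11:T, 12:T, 13:T, 14:V, 15:V, 16:V, 17:T, 18:T, 19:T, 20:T edges: (5,1,cv); (5,2,cv); (5,2,cvk); (5,4,cv); (11,2,cv); (11,7,cv); (11,8,cv); (12,3,cv); (12,8,cv); (12,9,cv); (13,7,cv); (13,8,cv); (13,9,cv); (17,1,cv); (17,14,cv); (17,16,cv); (18,7,cv); (18,14,cv); (18,15,cv); (19,9,cv); (19,15,cv); (19,16,cv); (20,14,cv); (20,15,cv); (20,16,cv)
final:
nodes: 1:V, 2:V, 3:V, 4:V, 5:T, 7:V, 8:V, 9:V, 11:T, 12:T, 13:T, 14:V, 15:V, 16:V, 17:T, 18:T, 19:T, 20:T
edges: (5,1,cv); (5,2,cv); (5,2,cvk); (5,4,cv); (11,2,cv); (11,7,cv); (11,8,cv); (12,3,cv); (12,8,cv); (12,9,cv); (13,7,cv); (13,8,cv); (13,9,cv); (17,1,cv); (17,14,cv); (17,16,cv); (18,7,cv); (18,14,cv); (18,15,cv); (19,9,cv); (19,15,cv); (19,16,cv); (20,14,cv); (20,15,cv); (20,16,cv)


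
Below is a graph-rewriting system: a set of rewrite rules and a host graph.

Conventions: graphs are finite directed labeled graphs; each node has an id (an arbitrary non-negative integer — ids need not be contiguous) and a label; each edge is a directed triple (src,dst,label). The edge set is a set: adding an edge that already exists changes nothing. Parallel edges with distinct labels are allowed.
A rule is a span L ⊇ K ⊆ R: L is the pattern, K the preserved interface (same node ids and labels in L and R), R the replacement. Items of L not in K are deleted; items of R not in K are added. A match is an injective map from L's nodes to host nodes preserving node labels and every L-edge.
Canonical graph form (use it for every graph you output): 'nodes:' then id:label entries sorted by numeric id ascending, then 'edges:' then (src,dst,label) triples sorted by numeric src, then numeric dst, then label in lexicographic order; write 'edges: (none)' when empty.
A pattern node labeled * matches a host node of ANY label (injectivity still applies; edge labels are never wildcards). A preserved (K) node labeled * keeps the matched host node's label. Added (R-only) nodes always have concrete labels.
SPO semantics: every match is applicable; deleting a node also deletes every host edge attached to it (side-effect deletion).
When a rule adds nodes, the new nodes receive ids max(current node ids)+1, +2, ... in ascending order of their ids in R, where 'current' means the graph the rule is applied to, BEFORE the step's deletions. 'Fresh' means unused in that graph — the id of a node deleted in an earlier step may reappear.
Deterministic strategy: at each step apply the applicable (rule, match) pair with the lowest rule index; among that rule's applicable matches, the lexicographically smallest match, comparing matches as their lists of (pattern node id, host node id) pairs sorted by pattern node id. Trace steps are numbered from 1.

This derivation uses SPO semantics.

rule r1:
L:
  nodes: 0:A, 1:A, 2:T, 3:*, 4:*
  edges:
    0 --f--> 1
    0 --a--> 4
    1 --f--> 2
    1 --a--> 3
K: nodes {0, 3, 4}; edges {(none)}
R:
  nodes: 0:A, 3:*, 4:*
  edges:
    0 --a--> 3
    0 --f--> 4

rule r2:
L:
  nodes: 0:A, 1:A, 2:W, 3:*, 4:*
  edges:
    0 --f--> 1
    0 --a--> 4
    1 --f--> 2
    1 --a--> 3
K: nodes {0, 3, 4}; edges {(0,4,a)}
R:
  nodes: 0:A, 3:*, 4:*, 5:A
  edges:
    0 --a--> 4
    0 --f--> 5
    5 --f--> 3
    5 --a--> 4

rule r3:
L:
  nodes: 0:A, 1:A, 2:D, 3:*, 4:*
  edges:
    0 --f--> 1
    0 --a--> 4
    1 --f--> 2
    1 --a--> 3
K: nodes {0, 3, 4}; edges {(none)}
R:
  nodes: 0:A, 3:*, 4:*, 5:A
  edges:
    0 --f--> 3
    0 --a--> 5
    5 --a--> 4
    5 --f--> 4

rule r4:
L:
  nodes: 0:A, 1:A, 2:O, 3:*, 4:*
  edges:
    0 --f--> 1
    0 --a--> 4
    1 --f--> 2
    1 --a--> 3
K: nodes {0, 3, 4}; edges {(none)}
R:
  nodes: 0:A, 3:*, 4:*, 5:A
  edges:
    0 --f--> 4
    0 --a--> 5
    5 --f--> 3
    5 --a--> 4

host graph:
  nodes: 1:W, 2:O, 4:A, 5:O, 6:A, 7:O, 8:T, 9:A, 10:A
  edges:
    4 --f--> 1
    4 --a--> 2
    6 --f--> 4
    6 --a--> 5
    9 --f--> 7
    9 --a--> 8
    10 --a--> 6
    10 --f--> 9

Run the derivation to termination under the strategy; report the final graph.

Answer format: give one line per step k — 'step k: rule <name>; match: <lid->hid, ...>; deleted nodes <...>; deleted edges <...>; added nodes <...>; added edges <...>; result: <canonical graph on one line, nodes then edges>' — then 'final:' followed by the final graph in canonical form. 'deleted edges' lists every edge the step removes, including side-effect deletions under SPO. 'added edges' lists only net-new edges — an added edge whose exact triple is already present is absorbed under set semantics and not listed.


step 1: rule r2; match: 0->6, 1->4, 2->1, 3->2, 4->5; deleted nodes 1, 4; deleted edges (4,1,f); (4,2,a); (6,4,f); added nodes 11; added edges (6,11,f); (11,2,f); (11,5,a); result: nodes: 2:O, 5:O, 6:A, 7:O, 8:T, 9:A, 10:A, 11:A edges: (6,5,a); (6,11,f); (9,7,f); (9,8,a); (10,6,a); (10,9,f); (11,2,f); (11,5,a)
step 2: rule r4; match: 0->10, 1->9, 2->7, 3->8, 4->6; deleted nodes 7, 9; deleted edges (9,7,f); (9,8,a); (10,6,a); (10,9,f); added nodes 12; added edges (10,6,f); (10,12,a); (12,6,a); (12,8,f); result: nodes: 2:O, 5:O, 6:A, 8:T, 10:A, 11:A, 12:A edges: (6,5,a); (6,11,f); (10,6,f); (10,12,a); (11,2,f); (11,5,a); (12,6,a); (12,8,f)
final:
nodes: 2:O, 5:O, 6:A, 8:T, 10:A, 11:A, 12:A
edges: (6,5,a); (6,11,f); (10,6,f); (10,12,a); (11,2,f); (11,5,a); (12,6,a); (12,8,f)


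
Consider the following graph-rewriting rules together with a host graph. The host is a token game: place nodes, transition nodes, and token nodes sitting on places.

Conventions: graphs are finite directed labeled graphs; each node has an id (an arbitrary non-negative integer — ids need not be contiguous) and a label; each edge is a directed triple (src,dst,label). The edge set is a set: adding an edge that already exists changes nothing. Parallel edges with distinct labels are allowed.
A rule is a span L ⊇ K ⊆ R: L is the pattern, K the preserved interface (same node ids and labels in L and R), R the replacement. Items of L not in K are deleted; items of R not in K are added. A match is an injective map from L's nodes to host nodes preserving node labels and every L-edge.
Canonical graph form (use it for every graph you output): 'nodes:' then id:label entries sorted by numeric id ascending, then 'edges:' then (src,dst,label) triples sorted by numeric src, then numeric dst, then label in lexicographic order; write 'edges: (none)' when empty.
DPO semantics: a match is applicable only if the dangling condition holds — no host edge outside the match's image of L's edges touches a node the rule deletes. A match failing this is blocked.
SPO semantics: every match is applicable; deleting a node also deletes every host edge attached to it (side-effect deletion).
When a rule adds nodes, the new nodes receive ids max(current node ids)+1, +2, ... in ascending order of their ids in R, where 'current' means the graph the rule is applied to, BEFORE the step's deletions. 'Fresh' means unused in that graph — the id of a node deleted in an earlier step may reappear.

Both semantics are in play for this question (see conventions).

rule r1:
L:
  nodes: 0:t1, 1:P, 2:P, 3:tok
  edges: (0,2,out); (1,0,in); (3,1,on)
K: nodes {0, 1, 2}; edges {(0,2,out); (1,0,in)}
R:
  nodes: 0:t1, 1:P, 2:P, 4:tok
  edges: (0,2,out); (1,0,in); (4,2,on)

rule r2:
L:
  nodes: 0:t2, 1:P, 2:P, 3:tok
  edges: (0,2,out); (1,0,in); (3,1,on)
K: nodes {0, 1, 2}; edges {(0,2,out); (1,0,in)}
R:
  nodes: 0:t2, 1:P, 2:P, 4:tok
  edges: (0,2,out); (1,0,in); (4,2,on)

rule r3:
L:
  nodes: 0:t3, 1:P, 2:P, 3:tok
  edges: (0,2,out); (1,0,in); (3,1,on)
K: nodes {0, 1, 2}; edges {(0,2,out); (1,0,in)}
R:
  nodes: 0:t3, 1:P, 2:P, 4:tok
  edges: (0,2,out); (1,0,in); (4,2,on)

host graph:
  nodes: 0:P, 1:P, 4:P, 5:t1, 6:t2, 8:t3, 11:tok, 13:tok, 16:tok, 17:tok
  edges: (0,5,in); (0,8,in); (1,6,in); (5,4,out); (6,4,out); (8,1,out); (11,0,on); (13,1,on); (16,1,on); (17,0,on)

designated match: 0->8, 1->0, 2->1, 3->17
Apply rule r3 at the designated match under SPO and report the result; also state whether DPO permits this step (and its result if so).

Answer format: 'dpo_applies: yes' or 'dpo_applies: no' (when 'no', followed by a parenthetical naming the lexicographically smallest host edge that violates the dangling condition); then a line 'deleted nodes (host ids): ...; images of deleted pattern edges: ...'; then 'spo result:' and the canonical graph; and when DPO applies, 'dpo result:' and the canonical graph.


dpo_applies: yes
deleted nodes (host ids): 17; images of deleted pattern edges: (17,0,on)
spo result:
nodes: 0:P, 1:P, 4:P, 5:t1, 6:t2, 8:t3, 11:tok, 13:tok, 16:tok, 18:tok
edges: (0,5,in); (0,8,in); (1,6,in); (5,4,out); (6,4,out); (8,1,out); (11,0,on); (13,1,on); (16,1,on); (18,1,on)
dpo result:
nodes: 0:P, 1:P, 4:P, 5:t1, 6:t2, 8:t3, 11:tok, 13:tok, 16:tok, 18:tok
edges: (0,5,in); (0,8,in); (1,6,in); (5,4,out); (6,4,out); (8,1,out); (11,0,on); (13,1,on); (16,1,on); (18,1,on)


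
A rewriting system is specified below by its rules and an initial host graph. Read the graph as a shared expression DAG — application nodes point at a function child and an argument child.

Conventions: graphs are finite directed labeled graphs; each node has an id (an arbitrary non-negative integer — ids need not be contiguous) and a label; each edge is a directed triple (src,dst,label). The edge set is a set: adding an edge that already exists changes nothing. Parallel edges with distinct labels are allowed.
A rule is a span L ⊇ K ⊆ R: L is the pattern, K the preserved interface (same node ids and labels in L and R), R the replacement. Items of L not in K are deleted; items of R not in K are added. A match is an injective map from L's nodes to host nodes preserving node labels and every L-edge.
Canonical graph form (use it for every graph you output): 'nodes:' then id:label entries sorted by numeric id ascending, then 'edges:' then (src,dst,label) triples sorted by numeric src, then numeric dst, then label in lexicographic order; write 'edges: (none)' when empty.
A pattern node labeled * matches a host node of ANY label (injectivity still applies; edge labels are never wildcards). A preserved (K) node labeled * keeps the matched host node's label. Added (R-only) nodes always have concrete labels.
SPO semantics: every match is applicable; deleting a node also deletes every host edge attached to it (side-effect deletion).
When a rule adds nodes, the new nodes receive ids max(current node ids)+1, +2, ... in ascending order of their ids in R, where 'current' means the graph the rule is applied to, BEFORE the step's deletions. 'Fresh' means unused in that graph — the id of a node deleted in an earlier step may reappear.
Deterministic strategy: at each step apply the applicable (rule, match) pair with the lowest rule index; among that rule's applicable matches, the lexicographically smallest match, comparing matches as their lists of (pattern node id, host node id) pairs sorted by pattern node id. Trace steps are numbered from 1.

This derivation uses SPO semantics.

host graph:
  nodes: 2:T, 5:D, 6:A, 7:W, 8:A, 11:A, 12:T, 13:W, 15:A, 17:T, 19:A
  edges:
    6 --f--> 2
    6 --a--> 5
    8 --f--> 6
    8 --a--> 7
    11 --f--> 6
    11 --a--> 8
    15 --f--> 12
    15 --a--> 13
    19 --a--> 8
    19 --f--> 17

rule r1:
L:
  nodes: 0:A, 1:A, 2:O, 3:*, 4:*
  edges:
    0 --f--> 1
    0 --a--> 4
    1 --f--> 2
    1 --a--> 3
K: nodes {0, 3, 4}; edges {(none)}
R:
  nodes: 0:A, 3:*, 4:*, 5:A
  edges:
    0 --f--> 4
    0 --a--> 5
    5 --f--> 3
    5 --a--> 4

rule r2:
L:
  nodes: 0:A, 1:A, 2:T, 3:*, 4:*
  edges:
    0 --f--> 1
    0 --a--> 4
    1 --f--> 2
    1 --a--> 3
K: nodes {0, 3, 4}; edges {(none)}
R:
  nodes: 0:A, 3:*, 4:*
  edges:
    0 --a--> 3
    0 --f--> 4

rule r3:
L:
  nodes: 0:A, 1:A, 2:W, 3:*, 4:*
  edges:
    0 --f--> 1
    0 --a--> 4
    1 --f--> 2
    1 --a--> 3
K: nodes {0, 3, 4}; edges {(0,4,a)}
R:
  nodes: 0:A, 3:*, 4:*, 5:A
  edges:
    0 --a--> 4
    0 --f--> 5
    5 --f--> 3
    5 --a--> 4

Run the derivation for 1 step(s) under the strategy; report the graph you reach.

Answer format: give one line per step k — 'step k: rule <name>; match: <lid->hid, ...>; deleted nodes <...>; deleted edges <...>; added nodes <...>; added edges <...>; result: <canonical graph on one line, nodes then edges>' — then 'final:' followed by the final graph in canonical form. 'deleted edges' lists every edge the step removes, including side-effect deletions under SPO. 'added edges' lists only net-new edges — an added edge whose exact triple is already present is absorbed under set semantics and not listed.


step 1: rule r2; match: 0->8, 1->6, 2->2, 3->5, 4->7; deleted nodes 2, 6; deleted edges (6,2,f); (6,5,a); (8,6,f); (8,7,a); (11,6,f); added nodes (none); added edges (8,5,a); (8,7,f); result: nodes: 5:D, 7:W, 8:A, 11:A, 12:T, 13:W, 15:A, 17:T, 19:A edges: (8,5,a); (8,7,f); (11,8,a); (15,12,f); (15,13,a); (19,8,a); (19,17,f)
final:
nodes: 5:D, 7:W, 8:A, 11:A, 12:T, 13:W, 15:A, 17:T, 19:A
edges: (8,5,a); (8,7,f); (11,8,a); (15,12,f); (15,13,a); (19,8,a); (19,17,f)


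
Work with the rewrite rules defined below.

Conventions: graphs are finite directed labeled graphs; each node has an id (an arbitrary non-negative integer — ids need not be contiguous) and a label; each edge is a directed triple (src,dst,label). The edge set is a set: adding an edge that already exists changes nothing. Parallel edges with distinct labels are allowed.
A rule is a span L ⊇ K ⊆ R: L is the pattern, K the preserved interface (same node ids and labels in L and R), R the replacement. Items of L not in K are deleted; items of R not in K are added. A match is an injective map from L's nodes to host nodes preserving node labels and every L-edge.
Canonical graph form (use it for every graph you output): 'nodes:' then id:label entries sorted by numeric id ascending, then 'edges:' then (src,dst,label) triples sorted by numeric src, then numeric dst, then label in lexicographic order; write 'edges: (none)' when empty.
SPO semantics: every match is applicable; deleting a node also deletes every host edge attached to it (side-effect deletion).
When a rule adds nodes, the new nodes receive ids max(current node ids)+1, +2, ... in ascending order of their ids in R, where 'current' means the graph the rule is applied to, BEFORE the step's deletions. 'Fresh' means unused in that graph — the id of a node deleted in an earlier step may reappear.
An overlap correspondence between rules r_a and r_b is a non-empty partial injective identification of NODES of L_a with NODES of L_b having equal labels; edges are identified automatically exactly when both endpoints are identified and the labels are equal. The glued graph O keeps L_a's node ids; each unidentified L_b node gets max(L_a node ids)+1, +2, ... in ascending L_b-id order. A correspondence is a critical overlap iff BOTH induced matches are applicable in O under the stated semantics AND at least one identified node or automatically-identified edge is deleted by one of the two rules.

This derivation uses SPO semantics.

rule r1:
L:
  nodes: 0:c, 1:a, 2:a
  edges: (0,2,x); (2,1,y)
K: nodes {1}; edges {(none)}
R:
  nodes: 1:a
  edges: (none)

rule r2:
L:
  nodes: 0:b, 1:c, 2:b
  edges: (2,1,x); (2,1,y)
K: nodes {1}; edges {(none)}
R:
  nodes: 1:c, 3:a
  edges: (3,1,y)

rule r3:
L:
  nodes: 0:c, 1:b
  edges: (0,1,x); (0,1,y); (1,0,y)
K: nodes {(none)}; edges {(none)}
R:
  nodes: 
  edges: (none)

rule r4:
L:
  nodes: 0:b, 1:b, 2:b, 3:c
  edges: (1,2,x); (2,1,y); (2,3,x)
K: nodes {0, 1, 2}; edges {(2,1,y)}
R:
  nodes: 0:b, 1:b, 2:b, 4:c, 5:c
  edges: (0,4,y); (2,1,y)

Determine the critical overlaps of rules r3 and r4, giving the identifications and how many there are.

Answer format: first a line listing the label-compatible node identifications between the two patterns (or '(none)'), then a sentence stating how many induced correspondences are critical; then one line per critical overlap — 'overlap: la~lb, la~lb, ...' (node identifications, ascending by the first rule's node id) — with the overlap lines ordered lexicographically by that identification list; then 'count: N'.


label-compatible node identifications between L(r3) and L(r4): 0~3, 1~0, 1~1, 1~2
7 of the induced correspondences are critical overlaps of r3 and r4.
overlap: 0~3
overlap: 0~3, 1~0
overlap: 0~3, 1~1
overlap: 0~3, 1~2
overlap: 1~0
overlap: 1~1
overlap: 1~2
count: 7


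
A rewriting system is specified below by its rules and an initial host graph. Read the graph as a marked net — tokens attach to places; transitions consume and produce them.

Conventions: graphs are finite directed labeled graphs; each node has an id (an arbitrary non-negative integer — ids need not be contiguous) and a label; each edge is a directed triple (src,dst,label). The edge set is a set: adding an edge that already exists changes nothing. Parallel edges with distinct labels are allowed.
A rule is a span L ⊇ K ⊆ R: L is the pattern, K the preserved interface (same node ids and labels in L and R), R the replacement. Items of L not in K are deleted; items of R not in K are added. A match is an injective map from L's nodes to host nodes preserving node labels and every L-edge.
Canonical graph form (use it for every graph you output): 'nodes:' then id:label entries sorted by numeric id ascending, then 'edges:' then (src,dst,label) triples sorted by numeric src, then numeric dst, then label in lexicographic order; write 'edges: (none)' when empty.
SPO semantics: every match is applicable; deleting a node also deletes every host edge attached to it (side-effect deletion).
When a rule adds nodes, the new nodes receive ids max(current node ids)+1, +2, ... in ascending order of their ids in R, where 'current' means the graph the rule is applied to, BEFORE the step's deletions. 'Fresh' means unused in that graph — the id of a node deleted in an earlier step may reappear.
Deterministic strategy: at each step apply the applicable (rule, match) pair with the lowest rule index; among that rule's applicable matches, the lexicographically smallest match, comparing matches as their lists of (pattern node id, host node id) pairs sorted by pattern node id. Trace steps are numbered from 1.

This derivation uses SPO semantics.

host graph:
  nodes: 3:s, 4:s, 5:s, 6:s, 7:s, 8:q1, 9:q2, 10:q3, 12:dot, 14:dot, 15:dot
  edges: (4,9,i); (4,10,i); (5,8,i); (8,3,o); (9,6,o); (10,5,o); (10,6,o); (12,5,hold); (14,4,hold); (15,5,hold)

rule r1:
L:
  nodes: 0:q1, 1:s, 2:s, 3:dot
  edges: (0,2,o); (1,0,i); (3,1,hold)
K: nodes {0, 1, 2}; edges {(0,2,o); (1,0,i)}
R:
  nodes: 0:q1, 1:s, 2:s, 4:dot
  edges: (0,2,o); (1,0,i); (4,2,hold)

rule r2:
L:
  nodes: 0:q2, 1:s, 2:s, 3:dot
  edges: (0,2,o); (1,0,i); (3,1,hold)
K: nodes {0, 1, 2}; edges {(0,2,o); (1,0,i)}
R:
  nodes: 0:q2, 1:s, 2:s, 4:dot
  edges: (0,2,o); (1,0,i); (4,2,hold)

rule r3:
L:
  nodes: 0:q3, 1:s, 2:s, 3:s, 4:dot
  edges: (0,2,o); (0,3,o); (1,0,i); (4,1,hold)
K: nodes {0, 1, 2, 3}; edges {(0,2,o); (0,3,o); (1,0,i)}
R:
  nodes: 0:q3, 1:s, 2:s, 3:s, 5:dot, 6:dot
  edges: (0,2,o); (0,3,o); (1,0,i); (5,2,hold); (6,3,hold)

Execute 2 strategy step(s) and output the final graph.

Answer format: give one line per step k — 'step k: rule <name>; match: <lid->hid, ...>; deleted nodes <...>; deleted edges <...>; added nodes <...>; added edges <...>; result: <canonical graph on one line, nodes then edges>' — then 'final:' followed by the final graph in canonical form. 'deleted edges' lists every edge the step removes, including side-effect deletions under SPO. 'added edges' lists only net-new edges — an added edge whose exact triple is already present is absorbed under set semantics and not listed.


step 1: rule r1; match: 0->8, 1->5, 2->3, 3->12; deleted nodes 12; deleted edges (12,5,hold); added nodes 16; added edges (16,3,hold); result: nodes: 3:s, 4:s, 5:s, 6:s, 7:s, 8:q1, 9:q2, 10:q3, 14:dot, 15:dot, 16:dot edges: (4,9,i); (4,10,i); (5,8,i); (8,3,o); (9,6,o); (10,5,o); (10,6,o); (14,4,hold); (15,5,hold); (16,3,hold)
step 2: rule r1; match: 0->8, 1->5, 2->3, 3->15; deleted nodes 15; deleted edges (15,5,hold); added nodes 17; added edges (17,3,hold); result: nodes: 3:s, 4:s, 5:s, 6:s, 7:s, 8:q1, 9:q2, 10:q3, 14:dot, 16:dot, 17:dot edges: (4,9,i); (4,10,i); (5,8,i); (8,3,o); (9,6,o); (10,5,o); (10,6,o); (14,4,hold); (16,3,hold); (17,3,hold)
final:
nodes: 3:s, 4:s, 5:s, 6:s, 7:s, 8:q1, 9:q2, 10:q3, 14:dot, 16:dot, 17:dot
edges: (4,9,i); (4,10,i); (5,8,i); (8,3,o); (9,6,o); (10,5,o); (10,6,o); (14,4,hold); (16,3,hold); (17,3,hold)
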